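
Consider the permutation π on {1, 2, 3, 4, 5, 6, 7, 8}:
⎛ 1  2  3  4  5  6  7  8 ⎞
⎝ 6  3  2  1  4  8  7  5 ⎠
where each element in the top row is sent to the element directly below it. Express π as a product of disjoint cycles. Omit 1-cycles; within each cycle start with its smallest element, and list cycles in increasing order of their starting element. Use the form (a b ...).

(1 6 8 5 4)(2 3)

Start at 1 and follow images: 1 → 6 → 8 → 5 → 4 → 1, giving the cycle (1 6 8 5 4).
Repeating from the next unused element and collecting all non-trivial cycles gives (1 6 8 5 4)(2 3).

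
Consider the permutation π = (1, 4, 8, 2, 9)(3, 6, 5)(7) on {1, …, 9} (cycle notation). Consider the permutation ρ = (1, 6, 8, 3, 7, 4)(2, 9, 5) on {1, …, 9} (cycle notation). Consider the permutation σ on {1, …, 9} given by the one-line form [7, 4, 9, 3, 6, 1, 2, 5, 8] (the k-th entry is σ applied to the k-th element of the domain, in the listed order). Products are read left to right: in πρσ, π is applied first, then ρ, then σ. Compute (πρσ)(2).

(πρσ)(2) = σ(ρ(π(2))). π(2) = 9, then ρ(9) = 5, then σ(5) = 6, so the result is 6.

6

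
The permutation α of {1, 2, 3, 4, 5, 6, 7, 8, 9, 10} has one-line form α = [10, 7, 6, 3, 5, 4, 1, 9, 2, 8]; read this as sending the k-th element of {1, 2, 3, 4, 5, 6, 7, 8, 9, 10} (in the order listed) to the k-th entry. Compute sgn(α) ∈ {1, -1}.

In disjoint-cycle form the cycle lengths are 6, 3, 1.
A cycle of length ℓ contributes ℓ−1 transpositions, so α is a product of 5 + 2 = 7 transpositions — odd.

-1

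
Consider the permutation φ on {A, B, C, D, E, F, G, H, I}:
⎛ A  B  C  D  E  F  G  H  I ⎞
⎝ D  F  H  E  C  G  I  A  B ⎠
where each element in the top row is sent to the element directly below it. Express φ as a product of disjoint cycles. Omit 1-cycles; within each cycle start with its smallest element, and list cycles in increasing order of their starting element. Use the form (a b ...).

(A D E C H)(B F G I)

Start at A and follow images: A → D → E → C → H → A, giving the cycle (A D E C H).
Continuing from each remaining unvisited element yields (A D E C H)(B F G I).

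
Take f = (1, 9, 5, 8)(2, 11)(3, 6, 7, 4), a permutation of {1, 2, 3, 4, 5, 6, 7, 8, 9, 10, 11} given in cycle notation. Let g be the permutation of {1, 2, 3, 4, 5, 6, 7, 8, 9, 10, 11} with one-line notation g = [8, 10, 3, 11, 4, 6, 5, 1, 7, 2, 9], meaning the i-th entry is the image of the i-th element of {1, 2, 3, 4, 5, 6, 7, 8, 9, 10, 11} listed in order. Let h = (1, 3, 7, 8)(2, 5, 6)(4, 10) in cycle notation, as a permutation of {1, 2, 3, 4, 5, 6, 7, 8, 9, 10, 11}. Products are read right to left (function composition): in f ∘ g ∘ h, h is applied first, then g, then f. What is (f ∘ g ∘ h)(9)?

4

Chase 9: h(9) = 9; g(9) = 7; f(7) = 4. Hence (f ∘ g ∘ h)(9) = 4.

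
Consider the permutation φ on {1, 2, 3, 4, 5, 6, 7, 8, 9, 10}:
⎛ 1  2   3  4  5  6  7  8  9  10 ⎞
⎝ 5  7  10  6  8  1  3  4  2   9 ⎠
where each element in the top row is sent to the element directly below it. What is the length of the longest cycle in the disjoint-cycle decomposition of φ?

5

Decomposing into disjoint cycles gives (1, 5, 8, 4, 6)(2, 7, 3, 10, 9); the longest has length 5.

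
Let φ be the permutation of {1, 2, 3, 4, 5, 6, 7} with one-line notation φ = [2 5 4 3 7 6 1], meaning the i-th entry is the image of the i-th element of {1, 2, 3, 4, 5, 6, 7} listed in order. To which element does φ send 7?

1

7 is element number 7 of the domain, and entry number 7 of the one-line form is 1, so φ(7) = 1.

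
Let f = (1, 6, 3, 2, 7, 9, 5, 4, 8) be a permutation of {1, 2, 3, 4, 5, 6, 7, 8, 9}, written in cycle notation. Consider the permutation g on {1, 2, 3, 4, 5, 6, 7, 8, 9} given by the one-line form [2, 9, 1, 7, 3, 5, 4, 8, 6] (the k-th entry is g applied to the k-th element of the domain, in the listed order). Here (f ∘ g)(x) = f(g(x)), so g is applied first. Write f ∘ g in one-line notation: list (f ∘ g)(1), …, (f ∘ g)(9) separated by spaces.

(f ∘ g)(x) = f(g(x)). Computing each image: f(g(1)) = f(2) = 7, f(g(2)) = f(9) = 5, f(g(3)) = f(1) = 6, f(g(4)) = f(7) = 9, f(g(5)) = f(3) = 2, f(g(6)) = f(5) = 4, f(g(7)) = f(4) = 8, f(g(8)) = f(8) = 1, f(g(9)) = f(6) = 3.
Hence f ∘ g = [7 5 6 9 2 4 8 1 3].

7 5 6 9 2 4 8 1 3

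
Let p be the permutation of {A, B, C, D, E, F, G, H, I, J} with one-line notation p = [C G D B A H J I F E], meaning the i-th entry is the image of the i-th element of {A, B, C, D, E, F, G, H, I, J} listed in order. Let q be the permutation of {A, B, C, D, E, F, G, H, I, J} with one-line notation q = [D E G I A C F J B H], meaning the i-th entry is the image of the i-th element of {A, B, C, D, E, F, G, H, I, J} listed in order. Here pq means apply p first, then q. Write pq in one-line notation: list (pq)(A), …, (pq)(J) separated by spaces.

(pq)(x) = q(p(x)). Computing each image: q(p(A)) = q(C) = G, q(p(B)) = q(G) = F, q(p(C)) = q(D) = I, q(p(D)) = q(B) = E, q(p(E)) = q(A) = D, q(p(F)) = q(H) = J, q(p(G)) = q(J) = H, q(p(H)) = q(I) = B, q(p(I)) = q(F) = C, q(p(J)) = q(E) = A.
Hence pq = [G F I E D J H B C A].

G F I E D J H B C A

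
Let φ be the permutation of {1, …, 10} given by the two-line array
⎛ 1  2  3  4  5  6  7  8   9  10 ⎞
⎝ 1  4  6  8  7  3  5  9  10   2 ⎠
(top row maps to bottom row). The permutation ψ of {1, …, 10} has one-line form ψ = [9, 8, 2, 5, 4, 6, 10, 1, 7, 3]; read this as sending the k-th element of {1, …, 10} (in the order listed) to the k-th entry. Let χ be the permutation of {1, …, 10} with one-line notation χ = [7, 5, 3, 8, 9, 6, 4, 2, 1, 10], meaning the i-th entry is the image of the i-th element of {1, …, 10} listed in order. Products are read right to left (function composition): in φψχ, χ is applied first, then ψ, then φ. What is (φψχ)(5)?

5

Chase 5: χ(5) = 9; ψ(9) = 7; φ(7) = 5. Hence (φψχ)(5) = 5.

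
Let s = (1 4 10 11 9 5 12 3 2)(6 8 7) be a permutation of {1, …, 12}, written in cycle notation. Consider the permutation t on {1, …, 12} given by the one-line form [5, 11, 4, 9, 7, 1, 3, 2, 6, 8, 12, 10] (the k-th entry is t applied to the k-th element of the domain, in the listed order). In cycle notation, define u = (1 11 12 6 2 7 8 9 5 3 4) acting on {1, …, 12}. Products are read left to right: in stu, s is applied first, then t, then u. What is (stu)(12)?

Chase 12: s(12) = 3; t(3) = 4; u(4) = 1. Hence (stu)(12) = 1.

1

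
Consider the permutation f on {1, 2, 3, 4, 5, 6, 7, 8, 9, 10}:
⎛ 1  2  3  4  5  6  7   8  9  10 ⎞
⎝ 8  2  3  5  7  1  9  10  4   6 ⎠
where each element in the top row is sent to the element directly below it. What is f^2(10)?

Tracing 10 → 6 → … returns to 10 after 4 steps, so 10 lies in a 4-cycle (1 8 10 6).
Advancing 2 steps from 10: 10 → 6 → 1.

1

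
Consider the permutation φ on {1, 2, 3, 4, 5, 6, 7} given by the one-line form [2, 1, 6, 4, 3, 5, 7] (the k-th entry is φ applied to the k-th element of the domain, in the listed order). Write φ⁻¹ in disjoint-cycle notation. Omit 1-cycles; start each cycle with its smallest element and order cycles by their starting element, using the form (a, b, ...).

The cycle decomposition of φ is (1, 2)(3, 6, 5).
The inverse reverses every cycle; in canonical form, φ⁻¹ = (1, 2)(3, 5, 6).

(1, 2)(3, 5, 6)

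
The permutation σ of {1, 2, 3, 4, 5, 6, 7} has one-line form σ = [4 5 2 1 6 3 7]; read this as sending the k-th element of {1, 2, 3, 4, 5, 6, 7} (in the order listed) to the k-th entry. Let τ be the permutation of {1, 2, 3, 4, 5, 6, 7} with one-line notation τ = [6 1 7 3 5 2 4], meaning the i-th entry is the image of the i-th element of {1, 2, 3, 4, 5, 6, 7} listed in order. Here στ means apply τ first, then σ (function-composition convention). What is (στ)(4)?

2

τ(4) = 3, then σ(3) = 2; composing gives (στ)(4) = 2.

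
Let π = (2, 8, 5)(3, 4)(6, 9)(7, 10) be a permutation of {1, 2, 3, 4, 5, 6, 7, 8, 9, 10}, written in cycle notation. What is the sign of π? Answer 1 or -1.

The cycle lengths are 3, 2, 2, 2, 1.
A cycle is odd iff its length is even; π has 3 even-length cycles, so sgn(π) = (−1)^3 and π is odd.

-1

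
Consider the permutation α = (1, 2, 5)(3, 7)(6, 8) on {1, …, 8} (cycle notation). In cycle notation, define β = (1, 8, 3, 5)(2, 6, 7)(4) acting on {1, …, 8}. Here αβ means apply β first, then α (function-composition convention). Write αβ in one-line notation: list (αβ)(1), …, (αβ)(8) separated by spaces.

6 8 1 4 2 3 5 7

For each element, apply β then α: 1 → 8 → 6; 2 → 6 → 8; 3 → 5 → 1; 4 → 4 → 4; 5 → 1 → 2; 6 → 7 → 3; 7 → 2 → 5; 8 → 3 → 7.
Collecting the images, αβ = [6 8 1 4 2 3 5 7].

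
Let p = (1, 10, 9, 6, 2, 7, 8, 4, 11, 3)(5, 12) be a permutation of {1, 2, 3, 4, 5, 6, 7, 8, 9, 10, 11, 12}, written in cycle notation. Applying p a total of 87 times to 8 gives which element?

6

8 lies in the 10-cycle (1, 10, 9, 6, 2, 7, 8, 4, 11, 3).
Powers repeat with period 10 on this cycle, and 87 mod 10 = 7, so p^87(8) = p^7(8).
Advancing 7 steps from 8: 8 → 4 → 11 → 3 → 1 → 10 → 9 → 6.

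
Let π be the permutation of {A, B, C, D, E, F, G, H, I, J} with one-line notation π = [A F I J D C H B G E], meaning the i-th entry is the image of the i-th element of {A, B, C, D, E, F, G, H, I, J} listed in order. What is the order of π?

Writing π as disjoint cycles, the cycle lengths are 6, 3, 1.
Since disjoint cycles commute, ord(π) = lcm(6, 3) = 6.

6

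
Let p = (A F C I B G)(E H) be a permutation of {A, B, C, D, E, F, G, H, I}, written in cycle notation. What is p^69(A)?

I

A lies in the 6-cycle (A F C I B G).
Since the cycle has length 6, p^69 acts on it the same as p^3 (69 mod 6 = 3).
Advancing 3 steps from A: A → F → C → I.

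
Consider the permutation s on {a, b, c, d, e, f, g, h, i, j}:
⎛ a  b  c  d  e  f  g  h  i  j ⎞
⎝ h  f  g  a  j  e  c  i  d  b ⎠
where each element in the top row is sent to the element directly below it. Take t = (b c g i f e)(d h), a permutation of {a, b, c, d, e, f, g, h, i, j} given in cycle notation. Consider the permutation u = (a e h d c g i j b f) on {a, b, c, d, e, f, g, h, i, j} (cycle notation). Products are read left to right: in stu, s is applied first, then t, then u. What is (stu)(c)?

Apply the permutations in order: s(c) = g, then t(g) = i, then u(i) = j. So (stu)(c) = j.

j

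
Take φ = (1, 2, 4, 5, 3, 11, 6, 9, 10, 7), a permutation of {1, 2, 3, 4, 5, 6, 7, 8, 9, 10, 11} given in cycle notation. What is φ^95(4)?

9

4 lies in the 10-cycle (1, 2, 4, 5, 3, 11, 6, 9, 10, 7).
Since the cycle has length 10, φ^95 acts on it the same as φ^5 (95 mod 10 = 5).
Stepping 5 places around the cycle: 4 → 5 → 3 → 11 → 6 → 9.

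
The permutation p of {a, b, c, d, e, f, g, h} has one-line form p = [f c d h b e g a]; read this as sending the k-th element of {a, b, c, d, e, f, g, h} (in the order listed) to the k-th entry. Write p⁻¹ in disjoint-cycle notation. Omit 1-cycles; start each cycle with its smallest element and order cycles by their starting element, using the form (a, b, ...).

(a, h, d, c, b, e, f)

First write p in disjoint cycles: (a, f, e, b, c, d, h).
The inverse reverses every cycle; in canonical form, p⁻¹ = (a, h, d, c, b, e, f).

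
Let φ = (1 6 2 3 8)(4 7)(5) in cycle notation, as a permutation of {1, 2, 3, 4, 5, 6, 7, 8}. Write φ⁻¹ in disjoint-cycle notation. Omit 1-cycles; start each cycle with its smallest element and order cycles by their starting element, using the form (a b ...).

(1 8 3 2 6)(4 7)

If φ sends a → b within a cycle, φ⁻¹ sends b → a; equivalently, reverse each cycle.
After reversing and putting each cycle's least element first, φ⁻¹ = (1 8 3 2 6)(4 7).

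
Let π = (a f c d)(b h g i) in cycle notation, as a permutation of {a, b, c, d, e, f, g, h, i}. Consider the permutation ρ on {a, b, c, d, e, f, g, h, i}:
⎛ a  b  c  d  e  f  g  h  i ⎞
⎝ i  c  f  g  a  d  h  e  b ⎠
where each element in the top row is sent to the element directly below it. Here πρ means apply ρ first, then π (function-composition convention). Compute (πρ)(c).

(πρ)(c) = π(ρ(c)). ρ(c) = f, then π(f) = c. So (πρ)(c) = c.

c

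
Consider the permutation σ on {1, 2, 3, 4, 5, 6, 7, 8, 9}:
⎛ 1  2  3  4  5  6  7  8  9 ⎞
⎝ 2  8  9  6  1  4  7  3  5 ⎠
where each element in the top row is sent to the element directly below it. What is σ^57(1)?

3

Tracing 1 → 2 → … returns to 1 after 6 steps, so 1 lies in a 6-cycle (1 2 8 3 9 5).
Since the cycle has length 6, σ^57 acts on it the same as σ^3 (57 mod 6 = 3).
Stepping 3 places around the cycle: 1 → 2 → 8 → 3.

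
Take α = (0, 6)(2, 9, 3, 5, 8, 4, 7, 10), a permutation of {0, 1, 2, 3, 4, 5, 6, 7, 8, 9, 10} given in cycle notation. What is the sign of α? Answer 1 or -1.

The cycle lengths are 8, 2, 1.
A cycle of length ℓ contributes ℓ−1 transpositions, so α is a product of 7 + 1 = 8 transpositions — even.

1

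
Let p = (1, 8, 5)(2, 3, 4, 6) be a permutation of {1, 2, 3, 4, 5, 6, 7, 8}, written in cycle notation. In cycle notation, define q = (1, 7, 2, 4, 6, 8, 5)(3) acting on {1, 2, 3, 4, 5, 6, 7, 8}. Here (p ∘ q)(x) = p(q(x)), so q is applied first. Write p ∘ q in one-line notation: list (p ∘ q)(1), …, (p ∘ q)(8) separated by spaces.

Chase each element through q then p: 1 → 7 → 7; 2 → 4 → 6; 3 → 3 → 4; 4 → 6 → 2; 5 → 1 → 8; 6 → 8 → 5; 7 → 2 → 3; 8 → 5 → 1.
So p ∘ q in one-line form is 7 6 4 2 8 5 3 1.

7 6 4 2 8 5 3 1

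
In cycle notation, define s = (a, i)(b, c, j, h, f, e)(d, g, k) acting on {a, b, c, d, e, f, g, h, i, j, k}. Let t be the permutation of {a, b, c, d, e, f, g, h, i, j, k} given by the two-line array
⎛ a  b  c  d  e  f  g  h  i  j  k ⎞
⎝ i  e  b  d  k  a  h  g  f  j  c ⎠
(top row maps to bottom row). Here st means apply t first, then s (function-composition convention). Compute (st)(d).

First apply t: t(d) = d, then s(d) = g. Thus (st)(d) = g.

g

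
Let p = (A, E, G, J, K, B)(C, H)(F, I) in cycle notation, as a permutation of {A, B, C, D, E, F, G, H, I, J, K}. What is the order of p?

6

The disjoint cycles have lengths 6, 2, 2, 1.
The order is lcm(6, 2, 2) = 6.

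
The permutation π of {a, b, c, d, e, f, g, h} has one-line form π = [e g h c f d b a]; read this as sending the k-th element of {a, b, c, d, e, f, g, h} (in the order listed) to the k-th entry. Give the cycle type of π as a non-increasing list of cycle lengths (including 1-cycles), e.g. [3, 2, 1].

[6, 2]

The disjoint cycles are (a, e, f, d, c, h)(b, g), with lengths 6, 2 in non-increasing order.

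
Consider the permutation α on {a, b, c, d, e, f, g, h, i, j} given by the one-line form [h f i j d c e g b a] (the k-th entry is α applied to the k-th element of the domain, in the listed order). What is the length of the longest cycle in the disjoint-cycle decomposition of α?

Decomposing into disjoint cycles gives (a h g e d j)(b f c i); the longest has length 6.

6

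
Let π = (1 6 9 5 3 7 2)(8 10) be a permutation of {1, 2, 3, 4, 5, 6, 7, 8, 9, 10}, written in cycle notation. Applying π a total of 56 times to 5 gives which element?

5 lies in the 7-cycle (1 6 9 5 3 7 2).
On a 7-cycle, π^7 is the identity, so π^56 = π^0 there (56 ≡ 0 mod 7).
So π^56(5) = 5.

5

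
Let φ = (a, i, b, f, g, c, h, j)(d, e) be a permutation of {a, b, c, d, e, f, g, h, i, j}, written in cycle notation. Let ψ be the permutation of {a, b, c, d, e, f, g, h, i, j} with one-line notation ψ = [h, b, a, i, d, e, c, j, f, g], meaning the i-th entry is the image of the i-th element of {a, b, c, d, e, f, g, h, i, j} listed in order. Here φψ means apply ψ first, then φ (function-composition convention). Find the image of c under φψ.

i

First apply ψ: ψ(c) = a, then φ(a) = i. Thus (φψ)(c) = i.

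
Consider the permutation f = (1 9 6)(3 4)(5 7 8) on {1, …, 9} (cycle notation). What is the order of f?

6

The cycle type of f is (3, 3, 2, 1).
The order of f is the least common multiple of its cycle lengths: lcm(3, 3, 2) = 6.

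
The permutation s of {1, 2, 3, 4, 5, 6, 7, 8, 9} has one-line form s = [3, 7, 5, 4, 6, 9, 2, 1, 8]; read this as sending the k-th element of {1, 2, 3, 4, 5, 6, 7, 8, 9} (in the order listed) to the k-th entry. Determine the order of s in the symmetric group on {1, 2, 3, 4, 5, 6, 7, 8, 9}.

Writing s as disjoint cycles, the cycle lengths are 6, 2, 1.
The order is lcm(6, 2) = 6.

6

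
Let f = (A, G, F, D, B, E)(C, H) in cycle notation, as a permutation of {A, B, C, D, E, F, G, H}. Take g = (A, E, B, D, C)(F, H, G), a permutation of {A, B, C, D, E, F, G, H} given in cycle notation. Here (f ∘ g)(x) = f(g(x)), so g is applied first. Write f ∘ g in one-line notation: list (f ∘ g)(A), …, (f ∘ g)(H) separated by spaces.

(f ∘ g)(x) = f(g(x)). Computing each image: f(g(A)) = f(E) = A, f(g(B)) = f(D) = B, f(g(C)) = f(A) = G, f(g(D)) = f(C) = H, f(g(E)) = f(B) = E, f(g(F)) = f(H) = C, f(g(G)) = f(F) = D, f(g(H)) = f(G) = F.
Hence f ∘ g = [A B G H E C D F].

A B G H E C D F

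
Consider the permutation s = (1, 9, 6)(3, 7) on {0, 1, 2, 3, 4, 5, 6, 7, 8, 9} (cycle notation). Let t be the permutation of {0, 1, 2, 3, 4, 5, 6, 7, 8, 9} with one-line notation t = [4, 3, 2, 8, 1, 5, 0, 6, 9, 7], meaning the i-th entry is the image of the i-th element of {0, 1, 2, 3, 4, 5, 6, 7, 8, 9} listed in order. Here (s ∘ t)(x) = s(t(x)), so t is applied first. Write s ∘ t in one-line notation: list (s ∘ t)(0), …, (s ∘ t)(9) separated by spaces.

4 7 2 8 9 5 0 1 6 3

For each element, apply t then s: 0 → 4 → 4; 1 → 3 → 7; 2 → 2 → 2; 3 → 8 → 8; 4 → 1 → 9; 5 → 5 → 5; 6 → 0 → 0; 7 → 6 → 1; 8 → 9 → 6; 9 → 7 → 3.
Collecting the images, s ∘ t = [4 7 2 8 9 5 0 1 6 3].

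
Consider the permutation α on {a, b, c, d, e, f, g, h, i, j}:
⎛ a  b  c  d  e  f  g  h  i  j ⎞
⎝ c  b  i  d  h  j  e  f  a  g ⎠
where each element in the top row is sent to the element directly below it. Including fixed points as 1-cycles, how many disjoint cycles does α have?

The cycle decomposition is (a, c, i)(b)(d)(e, h, f, j, g), which has 4 cycles (counting 1-cycles).

4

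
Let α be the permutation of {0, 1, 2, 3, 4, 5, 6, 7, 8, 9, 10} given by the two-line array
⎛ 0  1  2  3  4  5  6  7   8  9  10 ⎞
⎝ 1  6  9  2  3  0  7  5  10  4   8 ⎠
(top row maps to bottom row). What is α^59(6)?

1

Tracing 6 → 7 → … returns to 6 after 5 steps, so 6 lies in a 5-cycle (0, 1, 6, 7, 5).
Powers repeat with period 5 on this cycle, and 59 mod 5 = 4, so α^59(6) = α^4(6).
Advancing 4 steps from 6: 6 → 7 → 5 → 0 → 1.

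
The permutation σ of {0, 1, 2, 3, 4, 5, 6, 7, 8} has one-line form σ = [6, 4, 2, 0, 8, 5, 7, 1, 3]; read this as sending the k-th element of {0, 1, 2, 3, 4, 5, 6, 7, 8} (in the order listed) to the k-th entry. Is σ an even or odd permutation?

even

In disjoint-cycle form the cycle lengths are 7, 1, 1.
A cycle of length ℓ contributes ℓ−1 transpositions, so σ is a product of 6 transpositions — even.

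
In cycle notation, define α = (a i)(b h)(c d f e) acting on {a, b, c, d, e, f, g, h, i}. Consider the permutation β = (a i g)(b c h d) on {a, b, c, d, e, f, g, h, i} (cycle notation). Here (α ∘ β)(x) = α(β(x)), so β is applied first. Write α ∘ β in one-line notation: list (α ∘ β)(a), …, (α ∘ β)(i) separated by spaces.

a d b h c e i f g

Chase each element through β then α: a → i → a; b → c → d; c → h → b; d → b → h; e → e → c; f → f → e; g → a → i; h → d → f; i → g → g.
Collecting the images, α ∘ β = [a d b h c e i f g].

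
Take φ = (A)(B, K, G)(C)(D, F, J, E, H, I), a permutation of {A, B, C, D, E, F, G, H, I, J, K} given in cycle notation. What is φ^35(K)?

K lies in the 3-cycle (B, K, G).
Since the cycle has length 3, φ^35 acts on it the same as φ^2 (35 mod 3 = 2).
Stepping 2 places around the cycle: K → G → B.

B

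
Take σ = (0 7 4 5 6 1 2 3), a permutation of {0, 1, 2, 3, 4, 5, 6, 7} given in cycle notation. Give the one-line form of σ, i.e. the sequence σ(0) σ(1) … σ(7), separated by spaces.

7 2 3 0 5 6 1 4

Image by image: 0↦7, 1↦2, 2↦3, 3↦0, 4↦5, 5↦6, 6↦1, 7↦4.
So the one-line form is 7 2 3 0 5 6 1 4.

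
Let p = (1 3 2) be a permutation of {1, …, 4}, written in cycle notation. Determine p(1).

3

Within (1 3 2), 1 ↦ 3.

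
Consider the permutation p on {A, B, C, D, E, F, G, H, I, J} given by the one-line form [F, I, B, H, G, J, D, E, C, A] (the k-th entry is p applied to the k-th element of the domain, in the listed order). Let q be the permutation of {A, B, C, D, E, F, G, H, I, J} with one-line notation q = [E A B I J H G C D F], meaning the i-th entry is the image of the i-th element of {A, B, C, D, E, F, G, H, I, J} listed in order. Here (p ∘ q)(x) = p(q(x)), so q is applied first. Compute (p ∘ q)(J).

First apply q: q(J) = F, then p(F) = J. Thus (p ∘ q)(J) = J.

J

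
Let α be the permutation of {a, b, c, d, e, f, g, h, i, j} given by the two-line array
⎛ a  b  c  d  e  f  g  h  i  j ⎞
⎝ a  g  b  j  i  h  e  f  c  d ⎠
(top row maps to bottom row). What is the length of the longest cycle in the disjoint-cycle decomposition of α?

5

Decomposing into disjoint cycles gives (b g e i c)(d j)(f h); the longest has length 5.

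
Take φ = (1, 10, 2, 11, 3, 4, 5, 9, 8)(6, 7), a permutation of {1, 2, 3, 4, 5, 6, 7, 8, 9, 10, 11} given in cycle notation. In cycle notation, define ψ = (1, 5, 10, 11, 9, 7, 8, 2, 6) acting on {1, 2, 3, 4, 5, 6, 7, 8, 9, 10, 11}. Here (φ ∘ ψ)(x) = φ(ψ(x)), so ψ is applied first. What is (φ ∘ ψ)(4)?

5

ψ(4) = 4, then φ(4) = 5; composing gives (φ ∘ ψ)(4) = 5.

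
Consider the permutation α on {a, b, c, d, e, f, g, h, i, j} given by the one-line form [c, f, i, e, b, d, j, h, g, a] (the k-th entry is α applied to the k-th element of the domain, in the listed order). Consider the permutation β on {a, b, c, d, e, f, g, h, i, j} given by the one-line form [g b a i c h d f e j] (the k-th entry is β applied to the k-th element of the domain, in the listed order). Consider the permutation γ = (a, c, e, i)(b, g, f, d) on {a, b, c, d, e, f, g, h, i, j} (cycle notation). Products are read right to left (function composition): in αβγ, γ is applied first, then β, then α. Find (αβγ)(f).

(αβγ)(f) = α(β(γ(f))). γ(f) = d, then β(d) = i, then α(i) = g, so the result is g.

g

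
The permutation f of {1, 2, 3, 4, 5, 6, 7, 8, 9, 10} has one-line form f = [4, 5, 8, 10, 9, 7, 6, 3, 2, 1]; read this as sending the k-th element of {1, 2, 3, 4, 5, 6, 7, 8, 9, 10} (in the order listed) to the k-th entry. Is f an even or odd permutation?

In disjoint-cycle form the cycle lengths are 3, 3, 2, 2.
A cycle of length ℓ contributes ℓ−1 transpositions, so f is a product of 2 + 2 + 1 + 1 = 6 transpositions — even.

even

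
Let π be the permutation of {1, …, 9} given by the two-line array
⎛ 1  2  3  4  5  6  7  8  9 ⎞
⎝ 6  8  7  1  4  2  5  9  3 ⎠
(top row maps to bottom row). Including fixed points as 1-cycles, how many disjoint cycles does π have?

The cycle decomposition is (1, 6, 2, 8, 9, 3, 7, 5, 4), which has 1 cycle (counting 1-cycles).

1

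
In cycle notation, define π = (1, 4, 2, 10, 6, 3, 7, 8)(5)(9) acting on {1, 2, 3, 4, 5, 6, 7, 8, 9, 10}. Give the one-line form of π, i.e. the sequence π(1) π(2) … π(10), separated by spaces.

Each element maps to the next entry in its cycle (wrapping to the front): 1↦4, 2↦10, 3↦7, 4↦2, 5↦5, 6↦3, 7↦8, 8↦1, 9↦9, 10↦6.
Listing these in domain order gives 4 10 7 2 5 3 8 1 9 6.

4 10 7 2 5 3 8 1 9 6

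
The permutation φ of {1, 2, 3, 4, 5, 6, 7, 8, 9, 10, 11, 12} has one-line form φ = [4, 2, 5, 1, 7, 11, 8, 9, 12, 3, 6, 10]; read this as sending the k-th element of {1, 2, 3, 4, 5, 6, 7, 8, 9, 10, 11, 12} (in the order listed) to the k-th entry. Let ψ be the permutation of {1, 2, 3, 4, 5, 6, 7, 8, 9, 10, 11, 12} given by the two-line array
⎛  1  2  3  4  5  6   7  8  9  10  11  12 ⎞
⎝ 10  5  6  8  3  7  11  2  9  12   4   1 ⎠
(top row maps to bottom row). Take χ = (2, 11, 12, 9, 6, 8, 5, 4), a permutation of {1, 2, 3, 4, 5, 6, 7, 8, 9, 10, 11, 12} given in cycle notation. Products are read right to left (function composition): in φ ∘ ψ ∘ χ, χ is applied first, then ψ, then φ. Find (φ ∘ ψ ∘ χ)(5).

9

(φ ∘ ψ ∘ χ)(5) = φ(ψ(χ(5))). χ(5) = 4, then ψ(4) = 8, then φ(8) = 9, so the result is 9.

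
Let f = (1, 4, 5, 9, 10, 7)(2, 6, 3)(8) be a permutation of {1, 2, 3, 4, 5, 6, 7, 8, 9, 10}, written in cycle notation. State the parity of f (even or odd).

odd

The cycle lengths are 6, 3, 1.
A cycle is odd iff its length is even; f has 1 even-length cycle, so sgn(f) = (−1)^1 and f is odd.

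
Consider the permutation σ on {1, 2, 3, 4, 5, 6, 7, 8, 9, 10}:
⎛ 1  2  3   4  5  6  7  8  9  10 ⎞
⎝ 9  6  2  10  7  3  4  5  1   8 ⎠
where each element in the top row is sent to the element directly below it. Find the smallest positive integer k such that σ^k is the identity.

30

Writing σ as disjoint cycles, the cycle lengths are 5, 3, 2.
The order is lcm(5, 3, 2) = 30.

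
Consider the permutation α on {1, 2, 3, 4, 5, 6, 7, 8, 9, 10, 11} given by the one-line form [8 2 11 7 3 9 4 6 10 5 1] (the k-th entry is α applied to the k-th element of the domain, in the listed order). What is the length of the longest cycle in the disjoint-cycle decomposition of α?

8

Decomposing into disjoint cycles gives (1, 8, 6, 9, 10, 5, 3, 11)(4, 7); the longest has length 8.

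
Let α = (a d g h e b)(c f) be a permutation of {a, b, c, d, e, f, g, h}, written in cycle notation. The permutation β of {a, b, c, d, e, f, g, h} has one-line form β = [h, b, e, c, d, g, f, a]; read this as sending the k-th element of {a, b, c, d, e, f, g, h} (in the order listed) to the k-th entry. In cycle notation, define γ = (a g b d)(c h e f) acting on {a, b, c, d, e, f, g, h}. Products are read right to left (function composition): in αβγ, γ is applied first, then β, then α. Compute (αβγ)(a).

Apply the permutations in order: γ(a) = g, then β(g) = f, then α(f) = c. So (αβγ)(a) = c.

c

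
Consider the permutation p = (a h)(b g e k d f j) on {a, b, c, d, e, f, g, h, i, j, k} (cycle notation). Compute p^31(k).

j

k lies in the 7-cycle (b g e k d f j).
On a 7-cycle, p^7 is the identity, so p^31 = p^3 there (31 ≡ 3 mod 7).
Advancing 3 steps from k: k → d → f → j.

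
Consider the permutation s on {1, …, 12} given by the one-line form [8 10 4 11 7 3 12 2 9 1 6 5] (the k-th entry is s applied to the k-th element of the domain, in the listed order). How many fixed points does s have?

1

The fixed points (elements with s(x) = x) are {9}, so there is 1.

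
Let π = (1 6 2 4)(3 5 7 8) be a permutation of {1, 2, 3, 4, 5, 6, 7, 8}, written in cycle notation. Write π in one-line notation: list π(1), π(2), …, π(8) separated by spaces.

6 4 5 1 7 2 8 3

Image by image: 1↦6, 2↦4, 3↦5, 4↦1, 5↦7, 6↦2, 7↦8, 8↦3.
Listing these in domain order gives 6 4 5 1 7 2 8 3.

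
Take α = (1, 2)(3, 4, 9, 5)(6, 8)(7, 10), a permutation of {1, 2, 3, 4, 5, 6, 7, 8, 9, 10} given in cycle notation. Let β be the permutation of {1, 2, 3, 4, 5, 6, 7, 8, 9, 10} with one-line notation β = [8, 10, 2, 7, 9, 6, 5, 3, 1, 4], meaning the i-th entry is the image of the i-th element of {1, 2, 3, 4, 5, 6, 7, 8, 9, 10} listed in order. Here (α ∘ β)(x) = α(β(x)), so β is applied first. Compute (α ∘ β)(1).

β(1) = 8, then α(8) = 6; composing gives (α ∘ β)(1) = 6.

6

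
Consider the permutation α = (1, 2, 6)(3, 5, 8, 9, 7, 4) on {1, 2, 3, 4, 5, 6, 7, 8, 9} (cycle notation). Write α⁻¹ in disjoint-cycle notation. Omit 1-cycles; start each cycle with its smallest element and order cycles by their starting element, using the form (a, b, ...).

Inverting a permutation written in cycle notation just reverses the order within every cycle.
After reversing and putting each cycle's least element first, α⁻¹ = (1, 6, 2)(3, 4, 7, 9, 8, 5).

(1, 6, 2)(3, 4, 7, 9, 8, 5)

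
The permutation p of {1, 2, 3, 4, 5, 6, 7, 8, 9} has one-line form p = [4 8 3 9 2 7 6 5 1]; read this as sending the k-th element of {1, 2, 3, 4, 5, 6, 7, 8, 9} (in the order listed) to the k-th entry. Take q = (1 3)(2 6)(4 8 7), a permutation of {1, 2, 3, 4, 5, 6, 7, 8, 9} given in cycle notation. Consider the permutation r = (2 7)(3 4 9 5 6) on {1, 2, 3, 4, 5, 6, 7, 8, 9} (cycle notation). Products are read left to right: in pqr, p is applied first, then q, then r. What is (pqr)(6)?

(pqr)(6) = r(q(p(6))). p(6) = 7, then q(7) = 4, then r(4) = 9, so the result is 9.

9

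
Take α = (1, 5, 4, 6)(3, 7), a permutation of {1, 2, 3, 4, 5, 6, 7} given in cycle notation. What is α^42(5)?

5 lies in the 4-cycle (1, 5, 4, 6).
On a 4-cycle, α^4 is the identity, so α^42 = α^2 there (42 ≡ 2 mod 4).
Stepping 2 places around the cycle: 5 → 4 → 6.

6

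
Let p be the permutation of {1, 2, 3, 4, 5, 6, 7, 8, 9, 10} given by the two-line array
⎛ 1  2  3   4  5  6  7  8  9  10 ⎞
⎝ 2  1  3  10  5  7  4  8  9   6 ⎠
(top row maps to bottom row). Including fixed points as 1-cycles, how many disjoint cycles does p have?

6

The cycle decomposition is (1 2)(3)(4 10 6 7)(5)(8)(9), which has 6 cycles (counting 1-cycles).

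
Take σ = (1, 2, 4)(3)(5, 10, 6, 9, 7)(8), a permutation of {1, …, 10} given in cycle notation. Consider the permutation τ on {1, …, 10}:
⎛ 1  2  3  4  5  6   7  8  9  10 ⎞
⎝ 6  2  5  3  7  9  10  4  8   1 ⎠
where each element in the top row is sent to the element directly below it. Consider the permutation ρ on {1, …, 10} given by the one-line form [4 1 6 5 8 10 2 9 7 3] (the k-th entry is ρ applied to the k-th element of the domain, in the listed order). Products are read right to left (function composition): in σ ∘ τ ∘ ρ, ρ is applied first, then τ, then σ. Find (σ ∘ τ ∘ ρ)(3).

7

Apply the permutations in order: ρ(3) = 6, then τ(6) = 9, then σ(9) = 7. So (σ ∘ τ ∘ ρ)(3) = 7.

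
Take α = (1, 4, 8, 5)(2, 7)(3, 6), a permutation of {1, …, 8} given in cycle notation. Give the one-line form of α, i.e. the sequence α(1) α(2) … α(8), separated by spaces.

Reading each image from the cycles: 1→4, 2→7, 3→6, 4→8, 5→1, 6→3, 7→2, 8→5.
Listing these in domain order gives 4 7 6 8 1 3 2 5.

4 7 6 8 1 3 2 5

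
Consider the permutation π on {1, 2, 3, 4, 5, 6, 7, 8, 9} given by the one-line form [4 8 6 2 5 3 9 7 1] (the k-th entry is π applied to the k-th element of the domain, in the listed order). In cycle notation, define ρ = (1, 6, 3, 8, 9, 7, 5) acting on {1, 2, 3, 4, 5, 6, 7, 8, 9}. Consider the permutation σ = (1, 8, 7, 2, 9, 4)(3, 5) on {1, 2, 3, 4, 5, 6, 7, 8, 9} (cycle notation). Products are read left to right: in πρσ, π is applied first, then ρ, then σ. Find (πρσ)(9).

Apply the permutations in order: π(9) = 1, then ρ(1) = 6, then σ(6) = 6. So (πρσ)(9) = 6.

6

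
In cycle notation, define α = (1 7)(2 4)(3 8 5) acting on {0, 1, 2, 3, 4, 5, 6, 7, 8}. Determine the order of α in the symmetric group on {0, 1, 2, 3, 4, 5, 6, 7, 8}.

6

The disjoint cycles have lengths 3, 2, 2, 1, 1.
The order of α is the least common multiple of its cycle lengths: lcm(3, 2, 2) = 6.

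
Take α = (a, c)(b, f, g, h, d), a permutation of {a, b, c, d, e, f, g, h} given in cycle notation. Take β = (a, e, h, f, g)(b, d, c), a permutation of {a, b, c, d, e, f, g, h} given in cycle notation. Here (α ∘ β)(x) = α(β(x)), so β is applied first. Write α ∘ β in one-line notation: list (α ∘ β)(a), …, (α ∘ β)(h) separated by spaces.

e b f a d h c g

(α ∘ β)(x) = α(β(x)). Computing each image: α(β(a)) = α(e) = e, α(β(b)) = α(d) = b, α(β(c)) = α(b) = f, α(β(d)) = α(c) = a, α(β(e)) = α(h) = d, α(β(f)) = α(g) = h, α(β(g)) = α(a) = c, α(β(h)) = α(f) = g.
Hence α ∘ β = [e b f a d h c g].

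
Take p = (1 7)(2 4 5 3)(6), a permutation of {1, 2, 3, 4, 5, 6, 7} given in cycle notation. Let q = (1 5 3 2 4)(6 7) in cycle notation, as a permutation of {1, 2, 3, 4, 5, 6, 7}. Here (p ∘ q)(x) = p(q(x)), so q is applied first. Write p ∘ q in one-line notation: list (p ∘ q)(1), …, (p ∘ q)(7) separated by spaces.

For each element, apply q then p: 1 → 5 → 3; 2 → 4 → 5; 3 → 2 → 4; 4 → 1 → 7; 5 → 3 → 2; 6 → 7 → 1; 7 → 6 → 6.
So p ∘ q in one-line form is 3 5 4 7 2 1 6.

3 5 4 7 2 1 6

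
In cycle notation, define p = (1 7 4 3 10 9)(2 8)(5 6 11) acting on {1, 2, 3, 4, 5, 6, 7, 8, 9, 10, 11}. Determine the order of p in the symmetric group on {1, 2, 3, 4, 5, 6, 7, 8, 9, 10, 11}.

6

The cycle type of p is (6, 3, 2).
The order of p is the least common multiple of its cycle lengths: lcm(6, 3, 2) = 6.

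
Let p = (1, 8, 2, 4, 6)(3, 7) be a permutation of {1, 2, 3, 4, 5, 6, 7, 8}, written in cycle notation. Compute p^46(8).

8 lies in the 5-cycle (1, 8, 2, 4, 6).
Since the cycle has length 5, p^46 acts on it the same as p^1 (46 mod 5 = 1).
Advancing 1 step from 8: 8 → 2.

2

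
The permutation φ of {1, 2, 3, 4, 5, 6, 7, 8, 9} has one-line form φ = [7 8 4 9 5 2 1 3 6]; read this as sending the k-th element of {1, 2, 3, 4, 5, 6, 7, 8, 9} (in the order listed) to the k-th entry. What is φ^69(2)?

4

Tracing 2 → 8 → … returns to 2 after 6 steps, so 2 lies in a 6-cycle (2 8 3 4 9 6).
On a 6-cycle, φ^6 is the identity, so φ^69 = φ^3 there (69 ≡ 3 mod 6).
Advancing 3 steps from 2: 2 → 8 → 3 → 4.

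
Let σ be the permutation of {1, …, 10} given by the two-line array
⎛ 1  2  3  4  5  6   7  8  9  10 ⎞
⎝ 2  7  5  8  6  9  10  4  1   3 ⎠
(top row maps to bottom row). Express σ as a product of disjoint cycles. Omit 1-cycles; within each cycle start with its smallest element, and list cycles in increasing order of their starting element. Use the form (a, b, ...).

(1, 2, 7, 10, 3, 5, 6, 9)(4, 8)

Iterating σ from 1 gives 1 → 2 → 7 → 10 → 3 → 5 → 6 → 9 → 1; that is the 8-cycle (1, 2, 7, 10, 3, 5, 6, 9).
Continuing from each remaining unvisited element yields (1, 2, 7, 10, 3, 5, 6, 9)(4, 8).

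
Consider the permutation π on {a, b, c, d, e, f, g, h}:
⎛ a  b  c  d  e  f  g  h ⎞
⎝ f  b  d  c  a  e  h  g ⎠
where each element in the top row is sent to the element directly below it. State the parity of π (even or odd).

even

In disjoint-cycle form the cycle lengths are 3, 2, 2, 1.
A cycle is odd iff its length is even; π has 2 even-length cycles, so sgn(π) = (−1)^2 and π is even.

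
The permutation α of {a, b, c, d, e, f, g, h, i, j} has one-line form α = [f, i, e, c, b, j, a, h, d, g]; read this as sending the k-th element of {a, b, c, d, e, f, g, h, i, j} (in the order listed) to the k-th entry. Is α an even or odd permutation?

odd

In disjoint-cycle form the cycle lengths are 5, 4, 1.
A cycle is odd iff its length is even; α has 1 even-length cycle, so sgn(α) = (−1)^1 and α is odd.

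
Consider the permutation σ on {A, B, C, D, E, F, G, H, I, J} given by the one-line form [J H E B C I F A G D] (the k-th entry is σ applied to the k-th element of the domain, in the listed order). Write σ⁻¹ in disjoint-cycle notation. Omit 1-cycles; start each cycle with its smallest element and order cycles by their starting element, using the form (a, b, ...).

(A, H, B, D, J)(C, E)(F, G, I)

The cycle decomposition of σ is (A, J, D, B, H)(C, E)(F, I, G).
The inverse reverses every cycle; in canonical form, σ⁻¹ = (A, H, B, D, J)(C, E)(F, G, I).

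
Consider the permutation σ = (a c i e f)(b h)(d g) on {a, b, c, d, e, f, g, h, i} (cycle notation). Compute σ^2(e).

a

e lies in the 5-cycle (a c i e f).
Advancing 2 steps from e: e → f → a.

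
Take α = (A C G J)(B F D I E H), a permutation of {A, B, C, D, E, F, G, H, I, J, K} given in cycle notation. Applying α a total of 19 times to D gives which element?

I

D lies in the 6-cycle (B F D I E H).
On a 6-cycle, α^6 is the identity, so α^19 = α^1 there (19 ≡ 1 mod 6).
Advancing 1 step from D: D → I.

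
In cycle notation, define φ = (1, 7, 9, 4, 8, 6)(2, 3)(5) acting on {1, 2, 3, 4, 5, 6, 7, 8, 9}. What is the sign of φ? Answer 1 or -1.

The cycle lengths are 6, 2, 1.
A cycle of length ℓ contributes ℓ−1 transpositions, so φ is a product of 5 + 1 = 6 transpositions — even.

1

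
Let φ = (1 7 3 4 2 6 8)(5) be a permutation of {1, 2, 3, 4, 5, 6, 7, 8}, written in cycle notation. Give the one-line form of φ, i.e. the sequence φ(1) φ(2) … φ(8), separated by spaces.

Each element maps to the next entry in its cycle (wrapping to the front): 1↦7, 2↦6, 3↦4, 4↦2, 5↦5, 6↦8, 7↦3, 8↦1.
So the one-line form is 7 6 4 2 5 8 3 1.

7 6 4 2 5 8 3 1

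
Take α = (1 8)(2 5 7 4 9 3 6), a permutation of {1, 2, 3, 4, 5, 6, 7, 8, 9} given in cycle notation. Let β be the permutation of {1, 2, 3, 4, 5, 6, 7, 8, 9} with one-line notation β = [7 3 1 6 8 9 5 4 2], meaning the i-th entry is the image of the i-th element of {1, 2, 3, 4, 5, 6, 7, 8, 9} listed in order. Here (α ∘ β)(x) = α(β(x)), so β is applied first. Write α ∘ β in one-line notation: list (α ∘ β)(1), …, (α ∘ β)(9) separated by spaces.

4 6 8 2 1 3 7 9 5

For each element, apply β then α: 1 → 7 → 4; 2 → 3 → 6; 3 → 1 → 8; 4 → 6 → 2; 5 → 8 → 1; 6 → 9 → 3; 7 → 5 → 7; 8 → 4 → 9; 9 → 2 → 5.
Collecting the images, α ∘ β = [4 6 8 2 1 3 7 9 5].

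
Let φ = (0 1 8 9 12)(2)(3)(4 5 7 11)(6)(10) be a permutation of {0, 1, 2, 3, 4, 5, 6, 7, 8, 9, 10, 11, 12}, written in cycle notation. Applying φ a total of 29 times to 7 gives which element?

11

7 lies in the 4-cycle (4 5 7 11).
Since the cycle has length 4, φ^29 acts on it the same as φ^1 (29 mod 4 = 1).
Stepping 1 place around the cycle: 7 → 11.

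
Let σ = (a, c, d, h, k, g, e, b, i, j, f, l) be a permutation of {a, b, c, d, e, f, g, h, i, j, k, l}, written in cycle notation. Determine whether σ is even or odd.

The cycle lengths are 12.
A cycle of length ℓ contributes ℓ−1 transpositions, so σ is a product of 11 transpositions — odd.

odd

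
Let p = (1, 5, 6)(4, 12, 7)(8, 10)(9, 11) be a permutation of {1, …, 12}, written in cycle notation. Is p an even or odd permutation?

even

The cycle lengths are 3, 3, 2, 2, 1, 1.
A cycle is odd iff its length is even; p has 2 even-length cycles, so sgn(p) = (−1)^2 and p is even.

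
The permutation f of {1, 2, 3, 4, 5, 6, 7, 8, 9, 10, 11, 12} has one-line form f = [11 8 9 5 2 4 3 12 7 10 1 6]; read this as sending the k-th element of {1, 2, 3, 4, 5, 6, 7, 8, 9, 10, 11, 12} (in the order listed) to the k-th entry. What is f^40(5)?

6

Tracing 5 → 2 → … returns to 5 after 6 steps, so 5 lies in a 6-cycle (2, 8, 12, 6, 4, 5).
Powers repeat with period 6 on this cycle, and 40 mod 6 = 4, so f^40(5) = f^4(5).
Stepping 4 places around the cycle: 5 → 2 → 8 → 12 → 6.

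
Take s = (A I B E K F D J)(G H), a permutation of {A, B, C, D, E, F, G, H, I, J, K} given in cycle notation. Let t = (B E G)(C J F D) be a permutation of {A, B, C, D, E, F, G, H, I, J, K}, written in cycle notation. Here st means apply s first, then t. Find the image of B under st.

G

s(B) = E, then t(E) = G; composing gives (st)(B) = G.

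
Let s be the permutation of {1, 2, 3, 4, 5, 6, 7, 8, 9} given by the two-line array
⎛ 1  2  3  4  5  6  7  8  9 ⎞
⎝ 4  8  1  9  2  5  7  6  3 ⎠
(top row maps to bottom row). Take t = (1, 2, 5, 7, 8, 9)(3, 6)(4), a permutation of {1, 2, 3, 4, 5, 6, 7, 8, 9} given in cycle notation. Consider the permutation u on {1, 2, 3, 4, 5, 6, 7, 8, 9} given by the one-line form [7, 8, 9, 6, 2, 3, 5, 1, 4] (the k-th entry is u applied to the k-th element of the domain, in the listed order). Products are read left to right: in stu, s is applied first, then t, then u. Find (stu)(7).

Apply the permutations in order: s(7) = 7, then t(7) = 8, then u(8) = 1. So (stu)(7) = 1.

1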